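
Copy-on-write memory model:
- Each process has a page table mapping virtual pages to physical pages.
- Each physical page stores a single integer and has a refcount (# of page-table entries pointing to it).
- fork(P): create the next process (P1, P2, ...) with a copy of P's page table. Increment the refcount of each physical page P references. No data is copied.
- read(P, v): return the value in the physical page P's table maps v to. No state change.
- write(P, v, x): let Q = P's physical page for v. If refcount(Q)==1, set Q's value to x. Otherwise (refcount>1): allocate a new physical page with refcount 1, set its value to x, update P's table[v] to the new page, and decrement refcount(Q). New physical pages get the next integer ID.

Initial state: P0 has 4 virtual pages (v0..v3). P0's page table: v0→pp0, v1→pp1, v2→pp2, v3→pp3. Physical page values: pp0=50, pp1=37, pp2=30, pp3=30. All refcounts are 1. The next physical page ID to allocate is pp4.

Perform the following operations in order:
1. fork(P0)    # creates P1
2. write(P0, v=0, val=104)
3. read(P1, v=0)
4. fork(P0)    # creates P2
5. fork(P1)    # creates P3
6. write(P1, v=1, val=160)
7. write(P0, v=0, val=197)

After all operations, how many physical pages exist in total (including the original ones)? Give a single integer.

Op 1: fork(P0) -> P1. 4 ppages; refcounts: pp0:2 pp1:2 pp2:2 pp3:2
Op 2: write(P0, v0, 104). refcount(pp0)=2>1 -> COPY to pp4. 5 ppages; refcounts: pp0:1 pp1:2 pp2:2 pp3:2 pp4:1
Op 3: read(P1, v0) -> 50. No state change.
Op 4: fork(P0) -> P2. 5 ppages; refcounts: pp0:1 pp1:3 pp2:3 pp3:3 pp4:2
Op 5: fork(P1) -> P3. 5 ppages; refcounts: pp0:2 pp1:4 pp2:4 pp3:4 pp4:2
Op 6: write(P1, v1, 160). refcount(pp1)=4>1 -> COPY to pp5. 6 ppages; refcounts: pp0:2 pp1:3 pp2:4 pp3:4 pp4:2 pp5:1
Op 7: write(P0, v0, 197). refcount(pp4)=2>1 -> COPY to pp6. 7 ppages; refcounts: pp0:2 pp1:3 pp2:4 pp3:4 pp4:1 pp5:1 pp6:1

Answer: 7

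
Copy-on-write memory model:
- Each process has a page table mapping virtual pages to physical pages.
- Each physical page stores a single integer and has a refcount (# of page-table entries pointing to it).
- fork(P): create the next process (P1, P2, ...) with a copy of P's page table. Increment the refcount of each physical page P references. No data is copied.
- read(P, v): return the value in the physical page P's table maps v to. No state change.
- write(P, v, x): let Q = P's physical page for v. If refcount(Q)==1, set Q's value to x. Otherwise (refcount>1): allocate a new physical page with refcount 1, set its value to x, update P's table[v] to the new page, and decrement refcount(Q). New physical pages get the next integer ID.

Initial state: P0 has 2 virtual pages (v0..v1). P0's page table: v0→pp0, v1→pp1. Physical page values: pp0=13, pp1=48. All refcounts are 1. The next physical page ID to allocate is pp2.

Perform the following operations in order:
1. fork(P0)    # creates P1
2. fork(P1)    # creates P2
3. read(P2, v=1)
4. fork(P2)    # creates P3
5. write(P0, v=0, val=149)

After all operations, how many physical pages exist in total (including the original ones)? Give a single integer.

Op 1: fork(P0) -> P1. 2 ppages; refcounts: pp0:2 pp1:2
Op 2: fork(P1) -> P2. 2 ppages; refcounts: pp0:3 pp1:3
Op 3: read(P2, v1) -> 48. No state change.
Op 4: fork(P2) -> P3. 2 ppages; refcounts: pp0:4 pp1:4
Op 5: write(P0, v0, 149). refcount(pp0)=4>1 -> COPY to pp2. 3 ppages; refcounts: pp0:3 pp1:4 pp2:1

Answer: 3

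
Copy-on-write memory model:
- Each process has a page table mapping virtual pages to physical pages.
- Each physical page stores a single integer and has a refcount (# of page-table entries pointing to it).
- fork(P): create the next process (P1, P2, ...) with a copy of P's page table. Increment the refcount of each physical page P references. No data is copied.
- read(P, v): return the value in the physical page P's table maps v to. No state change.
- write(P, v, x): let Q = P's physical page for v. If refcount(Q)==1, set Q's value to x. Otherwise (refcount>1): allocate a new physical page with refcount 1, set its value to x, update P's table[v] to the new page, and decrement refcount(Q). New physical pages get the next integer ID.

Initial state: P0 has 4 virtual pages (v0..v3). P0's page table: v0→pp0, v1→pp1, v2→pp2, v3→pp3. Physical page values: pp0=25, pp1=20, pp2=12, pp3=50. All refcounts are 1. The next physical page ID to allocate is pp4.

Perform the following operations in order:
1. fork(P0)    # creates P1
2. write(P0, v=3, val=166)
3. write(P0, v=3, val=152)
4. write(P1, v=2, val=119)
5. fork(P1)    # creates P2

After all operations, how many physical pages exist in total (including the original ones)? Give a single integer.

Answer: 6

Derivation:
Op 1: fork(P0) -> P1. 4 ppages; refcounts: pp0:2 pp1:2 pp2:2 pp3:2
Op 2: write(P0, v3, 166). refcount(pp3)=2>1 -> COPY to pp4. 5 ppages; refcounts: pp0:2 pp1:2 pp2:2 pp3:1 pp4:1
Op 3: write(P0, v3, 152). refcount(pp4)=1 -> write in place. 5 ppages; refcounts: pp0:2 pp1:2 pp2:2 pp3:1 pp4:1
Op 4: write(P1, v2, 119). refcount(pp2)=2>1 -> COPY to pp5. 6 ppages; refcounts: pp0:2 pp1:2 pp2:1 pp3:1 pp4:1 pp5:1
Op 5: fork(P1) -> P2. 6 ppages; refcounts: pp0:3 pp1:3 pp2:1 pp3:2 pp4:1 pp5:2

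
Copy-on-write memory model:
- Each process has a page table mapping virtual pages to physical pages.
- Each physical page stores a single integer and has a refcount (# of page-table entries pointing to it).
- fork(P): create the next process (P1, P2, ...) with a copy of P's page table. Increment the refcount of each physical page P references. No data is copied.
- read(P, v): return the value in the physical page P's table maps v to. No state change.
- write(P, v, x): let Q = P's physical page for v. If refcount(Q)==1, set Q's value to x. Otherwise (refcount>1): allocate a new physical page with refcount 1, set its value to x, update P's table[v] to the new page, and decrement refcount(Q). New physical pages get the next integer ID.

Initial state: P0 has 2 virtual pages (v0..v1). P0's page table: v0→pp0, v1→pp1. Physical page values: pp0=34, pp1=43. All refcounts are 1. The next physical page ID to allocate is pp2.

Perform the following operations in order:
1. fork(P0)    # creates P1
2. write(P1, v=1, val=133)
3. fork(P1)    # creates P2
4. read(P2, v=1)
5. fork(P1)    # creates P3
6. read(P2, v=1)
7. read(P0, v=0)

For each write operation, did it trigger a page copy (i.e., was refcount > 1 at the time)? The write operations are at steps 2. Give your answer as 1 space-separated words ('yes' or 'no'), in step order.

Op 1: fork(P0) -> P1. 2 ppages; refcounts: pp0:2 pp1:2
Op 2: write(P1, v1, 133). refcount(pp1)=2>1 -> COPY to pp2. 3 ppages; refcounts: pp0:2 pp1:1 pp2:1
Op 3: fork(P1) -> P2. 3 ppages; refcounts: pp0:3 pp1:1 pp2:2
Op 4: read(P2, v1) -> 133. No state change.
Op 5: fork(P1) -> P3. 3 ppages; refcounts: pp0:4 pp1:1 pp2:3
Op 6: read(P2, v1) -> 133. No state change.
Op 7: read(P0, v0) -> 34. No state change.

yes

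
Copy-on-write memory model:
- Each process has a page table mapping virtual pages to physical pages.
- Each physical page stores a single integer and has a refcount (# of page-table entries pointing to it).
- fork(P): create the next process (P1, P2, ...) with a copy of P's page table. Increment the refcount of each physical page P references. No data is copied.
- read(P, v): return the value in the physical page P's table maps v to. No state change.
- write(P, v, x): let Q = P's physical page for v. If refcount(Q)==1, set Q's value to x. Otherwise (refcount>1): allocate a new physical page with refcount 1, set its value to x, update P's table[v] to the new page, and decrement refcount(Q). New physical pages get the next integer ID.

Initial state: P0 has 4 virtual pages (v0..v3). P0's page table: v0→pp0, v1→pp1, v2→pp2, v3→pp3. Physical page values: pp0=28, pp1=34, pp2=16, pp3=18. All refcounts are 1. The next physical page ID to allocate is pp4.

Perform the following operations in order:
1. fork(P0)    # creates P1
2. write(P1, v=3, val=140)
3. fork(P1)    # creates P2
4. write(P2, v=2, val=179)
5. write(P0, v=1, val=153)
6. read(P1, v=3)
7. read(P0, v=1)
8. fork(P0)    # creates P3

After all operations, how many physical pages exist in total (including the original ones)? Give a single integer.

Op 1: fork(P0) -> P1. 4 ppages; refcounts: pp0:2 pp1:2 pp2:2 pp3:2
Op 2: write(P1, v3, 140). refcount(pp3)=2>1 -> COPY to pp4. 5 ppages; refcounts: pp0:2 pp1:2 pp2:2 pp3:1 pp4:1
Op 3: fork(P1) -> P2. 5 ppages; refcounts: pp0:3 pp1:3 pp2:3 pp3:1 pp4:2
Op 4: write(P2, v2, 179). refcount(pp2)=3>1 -> COPY to pp5. 6 ppages; refcounts: pp0:3 pp1:3 pp2:2 pp3:1 pp4:2 pp5:1
Op 5: write(P0, v1, 153). refcount(pp1)=3>1 -> COPY to pp6. 7 ppages; refcounts: pp0:3 pp1:2 pp2:2 pp3:1 pp4:2 pp5:1 pp6:1
Op 6: read(P1, v3) -> 140. No state change.
Op 7: read(P0, v1) -> 153. No state change.
Op 8: fork(P0) -> P3. 7 ppages; refcounts: pp0:4 pp1:2 pp2:3 pp3:2 pp4:2 pp5:1 pp6:2

Answer: 7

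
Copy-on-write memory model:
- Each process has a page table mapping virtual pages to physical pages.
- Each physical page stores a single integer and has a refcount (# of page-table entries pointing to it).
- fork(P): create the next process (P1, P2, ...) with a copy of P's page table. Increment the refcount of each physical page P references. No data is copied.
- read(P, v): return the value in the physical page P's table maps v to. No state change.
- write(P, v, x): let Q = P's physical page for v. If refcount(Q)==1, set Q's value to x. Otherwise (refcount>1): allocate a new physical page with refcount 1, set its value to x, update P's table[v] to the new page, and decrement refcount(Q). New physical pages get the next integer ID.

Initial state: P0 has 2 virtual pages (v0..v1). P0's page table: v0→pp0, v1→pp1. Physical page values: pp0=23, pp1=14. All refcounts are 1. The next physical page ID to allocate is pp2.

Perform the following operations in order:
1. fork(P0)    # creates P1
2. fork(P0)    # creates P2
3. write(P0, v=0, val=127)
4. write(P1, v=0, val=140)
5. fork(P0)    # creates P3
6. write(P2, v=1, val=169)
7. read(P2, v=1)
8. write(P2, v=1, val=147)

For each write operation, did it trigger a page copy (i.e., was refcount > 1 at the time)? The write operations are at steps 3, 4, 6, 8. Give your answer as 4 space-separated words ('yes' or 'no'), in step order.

Op 1: fork(P0) -> P1. 2 ppages; refcounts: pp0:2 pp1:2
Op 2: fork(P0) -> P2. 2 ppages; refcounts: pp0:3 pp1:3
Op 3: write(P0, v0, 127). refcount(pp0)=3>1 -> COPY to pp2. 3 ppages; refcounts: pp0:2 pp1:3 pp2:1
Op 4: write(P1, v0, 140). refcount(pp0)=2>1 -> COPY to pp3. 4 ppages; refcounts: pp0:1 pp1:3 pp2:1 pp3:1
Op 5: fork(P0) -> P3. 4 ppages; refcounts: pp0:1 pp1:4 pp2:2 pp3:1
Op 6: write(P2, v1, 169). refcount(pp1)=4>1 -> COPY to pp4. 5 ppages; refcounts: pp0:1 pp1:3 pp2:2 pp3:1 pp4:1
Op 7: read(P2, v1) -> 169. No state change.
Op 8: write(P2, v1, 147). refcount(pp4)=1 -> write in place. 5 ppages; refcounts: pp0:1 pp1:3 pp2:2 pp3:1 pp4:1

yes yes yes no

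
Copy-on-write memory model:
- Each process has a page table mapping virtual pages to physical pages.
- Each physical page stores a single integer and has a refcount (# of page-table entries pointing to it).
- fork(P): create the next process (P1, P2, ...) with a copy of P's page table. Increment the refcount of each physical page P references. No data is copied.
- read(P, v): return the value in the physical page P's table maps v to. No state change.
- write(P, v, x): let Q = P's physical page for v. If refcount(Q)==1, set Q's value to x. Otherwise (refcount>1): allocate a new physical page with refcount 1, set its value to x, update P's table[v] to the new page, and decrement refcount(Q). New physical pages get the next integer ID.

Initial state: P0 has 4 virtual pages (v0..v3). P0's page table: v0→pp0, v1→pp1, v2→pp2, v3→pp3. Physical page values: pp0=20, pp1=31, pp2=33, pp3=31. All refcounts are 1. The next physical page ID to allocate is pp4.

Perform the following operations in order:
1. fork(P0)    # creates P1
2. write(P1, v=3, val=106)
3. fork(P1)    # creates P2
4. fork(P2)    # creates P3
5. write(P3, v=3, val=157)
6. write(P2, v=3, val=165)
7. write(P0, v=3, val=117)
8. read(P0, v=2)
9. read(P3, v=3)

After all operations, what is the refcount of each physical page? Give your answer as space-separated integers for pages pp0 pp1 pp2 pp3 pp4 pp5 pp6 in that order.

Op 1: fork(P0) -> P1. 4 ppages; refcounts: pp0:2 pp1:2 pp2:2 pp3:2
Op 2: write(P1, v3, 106). refcount(pp3)=2>1 -> COPY to pp4. 5 ppages; refcounts: pp0:2 pp1:2 pp2:2 pp3:1 pp4:1
Op 3: fork(P1) -> P2. 5 ppages; refcounts: pp0:3 pp1:3 pp2:3 pp3:1 pp4:2
Op 4: fork(P2) -> P3. 5 ppages; refcounts: pp0:4 pp1:4 pp2:4 pp3:1 pp4:3
Op 5: write(P3, v3, 157). refcount(pp4)=3>1 -> COPY to pp5. 6 ppages; refcounts: pp0:4 pp1:4 pp2:4 pp3:1 pp4:2 pp5:1
Op 6: write(P2, v3, 165). refcount(pp4)=2>1 -> COPY to pp6. 7 ppages; refcounts: pp0:4 pp1:4 pp2:4 pp3:1 pp4:1 pp5:1 pp6:1
Op 7: write(P0, v3, 117). refcount(pp3)=1 -> write in place. 7 ppages; refcounts: pp0:4 pp1:4 pp2:4 pp3:1 pp4:1 pp5:1 pp6:1
Op 8: read(P0, v2) -> 33. No state change.
Op 9: read(P3, v3) -> 157. No state change.

Answer: 4 4 4 1 1 1 1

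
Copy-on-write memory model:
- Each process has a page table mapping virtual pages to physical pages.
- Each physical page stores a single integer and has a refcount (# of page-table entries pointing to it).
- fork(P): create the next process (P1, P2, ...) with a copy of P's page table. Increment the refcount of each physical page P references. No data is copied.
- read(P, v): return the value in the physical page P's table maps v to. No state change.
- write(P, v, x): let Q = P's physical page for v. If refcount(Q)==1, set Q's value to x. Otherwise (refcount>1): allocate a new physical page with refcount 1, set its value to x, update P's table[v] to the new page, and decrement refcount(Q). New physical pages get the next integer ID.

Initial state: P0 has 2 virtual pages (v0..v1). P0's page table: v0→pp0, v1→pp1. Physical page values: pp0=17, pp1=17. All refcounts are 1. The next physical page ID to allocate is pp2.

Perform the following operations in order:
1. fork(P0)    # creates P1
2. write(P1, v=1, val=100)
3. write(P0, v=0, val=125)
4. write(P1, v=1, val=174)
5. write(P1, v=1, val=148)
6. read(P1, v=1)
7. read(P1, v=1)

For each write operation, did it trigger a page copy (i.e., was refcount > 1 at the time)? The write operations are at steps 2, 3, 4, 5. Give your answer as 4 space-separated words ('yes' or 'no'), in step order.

Op 1: fork(P0) -> P1. 2 ppages; refcounts: pp0:2 pp1:2
Op 2: write(P1, v1, 100). refcount(pp1)=2>1 -> COPY to pp2. 3 ppages; refcounts: pp0:2 pp1:1 pp2:1
Op 3: write(P0, v0, 125). refcount(pp0)=2>1 -> COPY to pp3. 4 ppages; refcounts: pp0:1 pp1:1 pp2:1 pp3:1
Op 4: write(P1, v1, 174). refcount(pp2)=1 -> write in place. 4 ppages; refcounts: pp0:1 pp1:1 pp2:1 pp3:1
Op 5: write(P1, v1, 148). refcount(pp2)=1 -> write in place. 4 ppages; refcounts: pp0:1 pp1:1 pp2:1 pp3:1
Op 6: read(P1, v1) -> 148. No state change.
Op 7: read(P1, v1) -> 148. No state change.

yes yes no no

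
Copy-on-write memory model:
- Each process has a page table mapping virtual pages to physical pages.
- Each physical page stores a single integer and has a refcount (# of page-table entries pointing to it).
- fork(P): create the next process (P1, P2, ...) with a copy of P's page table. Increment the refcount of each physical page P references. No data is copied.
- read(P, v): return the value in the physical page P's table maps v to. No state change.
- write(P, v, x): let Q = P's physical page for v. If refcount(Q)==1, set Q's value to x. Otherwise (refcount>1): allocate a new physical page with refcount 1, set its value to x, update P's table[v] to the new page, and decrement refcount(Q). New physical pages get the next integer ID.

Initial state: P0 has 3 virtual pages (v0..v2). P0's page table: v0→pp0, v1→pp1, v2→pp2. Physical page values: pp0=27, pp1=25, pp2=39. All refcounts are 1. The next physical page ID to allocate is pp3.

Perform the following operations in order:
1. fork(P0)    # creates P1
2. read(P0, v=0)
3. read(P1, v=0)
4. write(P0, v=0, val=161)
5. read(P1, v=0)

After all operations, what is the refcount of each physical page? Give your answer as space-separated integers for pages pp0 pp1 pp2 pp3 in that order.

Answer: 1 2 2 1

Derivation:
Op 1: fork(P0) -> P1. 3 ppages; refcounts: pp0:2 pp1:2 pp2:2
Op 2: read(P0, v0) -> 27. No state change.
Op 3: read(P1, v0) -> 27. No state change.
Op 4: write(P0, v0, 161). refcount(pp0)=2>1 -> COPY to pp3. 4 ppages; refcounts: pp0:1 pp1:2 pp2:2 pp3:1
Op 5: read(P1, v0) -> 27. No state change.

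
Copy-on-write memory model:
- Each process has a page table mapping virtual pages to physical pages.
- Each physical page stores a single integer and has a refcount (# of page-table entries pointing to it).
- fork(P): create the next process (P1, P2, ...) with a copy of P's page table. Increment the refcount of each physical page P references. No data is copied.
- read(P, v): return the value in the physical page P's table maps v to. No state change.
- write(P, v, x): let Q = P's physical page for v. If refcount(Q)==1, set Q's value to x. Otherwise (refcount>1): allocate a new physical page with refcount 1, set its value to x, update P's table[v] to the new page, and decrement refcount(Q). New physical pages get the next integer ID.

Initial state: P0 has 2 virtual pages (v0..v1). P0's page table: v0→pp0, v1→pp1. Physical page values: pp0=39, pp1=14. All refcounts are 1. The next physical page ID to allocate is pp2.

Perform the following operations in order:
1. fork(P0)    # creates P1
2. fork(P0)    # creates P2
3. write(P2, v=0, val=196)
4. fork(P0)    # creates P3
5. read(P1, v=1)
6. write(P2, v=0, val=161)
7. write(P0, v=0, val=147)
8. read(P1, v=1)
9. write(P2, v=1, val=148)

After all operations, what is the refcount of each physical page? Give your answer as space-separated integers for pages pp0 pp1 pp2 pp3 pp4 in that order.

Answer: 2 3 1 1 1

Derivation:
Op 1: fork(P0) -> P1. 2 ppages; refcounts: pp0:2 pp1:2
Op 2: fork(P0) -> P2. 2 ppages; refcounts: pp0:3 pp1:3
Op 3: write(P2, v0, 196). refcount(pp0)=3>1 -> COPY to pp2. 3 ppages; refcounts: pp0:2 pp1:3 pp2:1
Op 4: fork(P0) -> P3. 3 ppages; refcounts: pp0:3 pp1:4 pp2:1
Op 5: read(P1, v1) -> 14. No state change.
Op 6: write(P2, v0, 161). refcount(pp2)=1 -> write in place. 3 ppages; refcounts: pp0:3 pp1:4 pp2:1
Op 7: write(P0, v0, 147). refcount(pp0)=3>1 -> COPY to pp3. 4 ppages; refcounts: pp0:2 pp1:4 pp2:1 pp3:1
Op 8: read(P1, v1) -> 14. No state change.
Op 9: write(P2, v1, 148). refcount(pp1)=4>1 -> COPY to pp4. 5 ppages; refcounts: pp0:2 pp1:3 pp2:1 pp3:1 pp4:1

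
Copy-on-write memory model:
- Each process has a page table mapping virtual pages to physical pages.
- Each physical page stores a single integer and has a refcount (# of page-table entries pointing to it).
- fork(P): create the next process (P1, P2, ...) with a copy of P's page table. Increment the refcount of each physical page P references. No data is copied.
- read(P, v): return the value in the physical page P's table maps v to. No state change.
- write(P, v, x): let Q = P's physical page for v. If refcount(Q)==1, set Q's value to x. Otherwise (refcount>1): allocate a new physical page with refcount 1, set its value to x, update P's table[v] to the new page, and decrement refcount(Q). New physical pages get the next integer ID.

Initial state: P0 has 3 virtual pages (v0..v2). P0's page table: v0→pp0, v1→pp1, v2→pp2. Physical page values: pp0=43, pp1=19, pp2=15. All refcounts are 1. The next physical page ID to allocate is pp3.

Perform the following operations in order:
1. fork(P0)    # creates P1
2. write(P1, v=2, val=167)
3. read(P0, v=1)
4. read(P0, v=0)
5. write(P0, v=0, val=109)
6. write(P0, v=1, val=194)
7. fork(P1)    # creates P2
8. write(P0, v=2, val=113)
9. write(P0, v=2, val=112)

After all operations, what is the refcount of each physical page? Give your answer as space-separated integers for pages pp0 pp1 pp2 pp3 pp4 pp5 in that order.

Answer: 2 2 1 2 1 1

Derivation:
Op 1: fork(P0) -> P1. 3 ppages; refcounts: pp0:2 pp1:2 pp2:2
Op 2: write(P1, v2, 167). refcount(pp2)=2>1 -> COPY to pp3. 4 ppages; refcounts: pp0:2 pp1:2 pp2:1 pp3:1
Op 3: read(P0, v1) -> 19. No state change.
Op 4: read(P0, v0) -> 43. No state change.
Op 5: write(P0, v0, 109). refcount(pp0)=2>1 -> COPY to pp4. 5 ppages; refcounts: pp0:1 pp1:2 pp2:1 pp3:1 pp4:1
Op 6: write(P0, v1, 194). refcount(pp1)=2>1 -> COPY to pp5. 6 ppages; refcounts: pp0:1 pp1:1 pp2:1 pp3:1 pp4:1 pp5:1
Op 7: fork(P1) -> P2. 6 ppages; refcounts: pp0:2 pp1:2 pp2:1 pp3:2 pp4:1 pp5:1
Op 8: write(P0, v2, 113). refcount(pp2)=1 -> write in place. 6 ppages; refcounts: pp0:2 pp1:2 pp2:1 pp3:2 pp4:1 pp5:1
Op 9: write(P0, v2, 112). refcount(pp2)=1 -> write in place. 6 ppages; refcounts: pp0:2 pp1:2 pp2:1 pp3:2 pp4:1 pp5:1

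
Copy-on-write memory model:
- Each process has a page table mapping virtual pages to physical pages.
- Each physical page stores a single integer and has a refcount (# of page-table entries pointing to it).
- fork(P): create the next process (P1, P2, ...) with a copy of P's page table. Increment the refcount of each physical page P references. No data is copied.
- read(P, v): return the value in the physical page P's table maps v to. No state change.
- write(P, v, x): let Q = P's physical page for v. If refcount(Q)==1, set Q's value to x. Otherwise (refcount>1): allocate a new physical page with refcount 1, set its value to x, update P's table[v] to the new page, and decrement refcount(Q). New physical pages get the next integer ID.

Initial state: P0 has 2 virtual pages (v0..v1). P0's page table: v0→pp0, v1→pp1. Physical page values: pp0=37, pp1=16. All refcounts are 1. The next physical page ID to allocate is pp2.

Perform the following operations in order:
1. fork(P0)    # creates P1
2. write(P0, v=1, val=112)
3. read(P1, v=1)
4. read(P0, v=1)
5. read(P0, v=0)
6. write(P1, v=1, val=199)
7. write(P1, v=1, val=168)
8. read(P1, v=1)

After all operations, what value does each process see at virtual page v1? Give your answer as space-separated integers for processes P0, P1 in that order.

Op 1: fork(P0) -> P1. 2 ppages; refcounts: pp0:2 pp1:2
Op 2: write(P0, v1, 112). refcount(pp1)=2>1 -> COPY to pp2. 3 ppages; refcounts: pp0:2 pp1:1 pp2:1
Op 3: read(P1, v1) -> 16. No state change.
Op 4: read(P0, v1) -> 112. No state change.
Op 5: read(P0, v0) -> 37. No state change.
Op 6: write(P1, v1, 199). refcount(pp1)=1 -> write in place. 3 ppages; refcounts: pp0:2 pp1:1 pp2:1
Op 7: write(P1, v1, 168). refcount(pp1)=1 -> write in place. 3 ppages; refcounts: pp0:2 pp1:1 pp2:1
Op 8: read(P1, v1) -> 168. No state change.
P0: v1 -> pp2 = 112
P1: v1 -> pp1 = 168

Answer: 112 168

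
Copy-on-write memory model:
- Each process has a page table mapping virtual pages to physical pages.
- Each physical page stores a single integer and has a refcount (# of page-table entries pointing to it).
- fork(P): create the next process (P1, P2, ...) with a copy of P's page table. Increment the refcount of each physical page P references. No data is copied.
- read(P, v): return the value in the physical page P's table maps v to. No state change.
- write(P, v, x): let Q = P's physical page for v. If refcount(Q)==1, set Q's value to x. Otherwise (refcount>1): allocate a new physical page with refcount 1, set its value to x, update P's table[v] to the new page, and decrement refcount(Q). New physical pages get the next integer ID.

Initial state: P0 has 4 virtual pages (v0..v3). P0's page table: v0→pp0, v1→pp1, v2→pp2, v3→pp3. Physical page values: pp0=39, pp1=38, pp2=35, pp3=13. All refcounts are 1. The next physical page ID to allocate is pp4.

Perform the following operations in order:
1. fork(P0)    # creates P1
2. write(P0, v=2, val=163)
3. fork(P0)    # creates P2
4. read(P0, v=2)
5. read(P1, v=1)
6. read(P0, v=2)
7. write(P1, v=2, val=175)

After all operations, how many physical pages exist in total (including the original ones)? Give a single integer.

Op 1: fork(P0) -> P1. 4 ppages; refcounts: pp0:2 pp1:2 pp2:2 pp3:2
Op 2: write(P0, v2, 163). refcount(pp2)=2>1 -> COPY to pp4. 5 ppages; refcounts: pp0:2 pp1:2 pp2:1 pp3:2 pp4:1
Op 3: fork(P0) -> P2. 5 ppages; refcounts: pp0:3 pp1:3 pp2:1 pp3:3 pp4:2
Op 4: read(P0, v2) -> 163. No state change.
Op 5: read(P1, v1) -> 38. No state change.
Op 6: read(P0, v2) -> 163. No state change.
Op 7: write(P1, v2, 175). refcount(pp2)=1 -> write in place. 5 ppages; refcounts: pp0:3 pp1:3 pp2:1 pp3:3 pp4:2

Answer: 5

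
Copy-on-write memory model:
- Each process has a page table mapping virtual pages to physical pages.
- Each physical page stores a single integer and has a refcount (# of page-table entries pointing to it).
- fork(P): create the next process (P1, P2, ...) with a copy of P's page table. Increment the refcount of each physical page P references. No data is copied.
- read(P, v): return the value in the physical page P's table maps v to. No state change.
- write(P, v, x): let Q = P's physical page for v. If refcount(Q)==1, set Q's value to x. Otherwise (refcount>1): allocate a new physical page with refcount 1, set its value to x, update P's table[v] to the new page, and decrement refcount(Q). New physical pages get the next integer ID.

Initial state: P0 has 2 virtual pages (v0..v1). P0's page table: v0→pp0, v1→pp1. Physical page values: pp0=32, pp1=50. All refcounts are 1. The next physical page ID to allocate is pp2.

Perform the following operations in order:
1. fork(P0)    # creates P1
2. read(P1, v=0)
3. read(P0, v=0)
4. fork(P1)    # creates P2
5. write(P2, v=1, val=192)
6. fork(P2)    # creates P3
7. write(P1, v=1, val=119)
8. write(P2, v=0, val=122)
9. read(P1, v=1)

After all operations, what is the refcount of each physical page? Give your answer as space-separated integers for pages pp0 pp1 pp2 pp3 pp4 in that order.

Op 1: fork(P0) -> P1. 2 ppages; refcounts: pp0:2 pp1:2
Op 2: read(P1, v0) -> 32. No state change.
Op 3: read(P0, v0) -> 32. No state change.
Op 4: fork(P1) -> P2. 2 ppages; refcounts: pp0:3 pp1:3
Op 5: write(P2, v1, 192). refcount(pp1)=3>1 -> COPY to pp2. 3 ppages; refcounts: pp0:3 pp1:2 pp2:1
Op 6: fork(P2) -> P3. 3 ppages; refcounts: pp0:4 pp1:2 pp2:2
Op 7: write(P1, v1, 119). refcount(pp1)=2>1 -> COPY to pp3. 4 ppages; refcounts: pp0:4 pp1:1 pp2:2 pp3:1
Op 8: write(P2, v0, 122). refcount(pp0)=4>1 -> COPY to pp4. 5 ppages; refcounts: pp0:3 pp1:1 pp2:2 pp3:1 pp4:1
Op 9: read(P1, v1) -> 119. No state change.

Answer: 3 1 2 1 1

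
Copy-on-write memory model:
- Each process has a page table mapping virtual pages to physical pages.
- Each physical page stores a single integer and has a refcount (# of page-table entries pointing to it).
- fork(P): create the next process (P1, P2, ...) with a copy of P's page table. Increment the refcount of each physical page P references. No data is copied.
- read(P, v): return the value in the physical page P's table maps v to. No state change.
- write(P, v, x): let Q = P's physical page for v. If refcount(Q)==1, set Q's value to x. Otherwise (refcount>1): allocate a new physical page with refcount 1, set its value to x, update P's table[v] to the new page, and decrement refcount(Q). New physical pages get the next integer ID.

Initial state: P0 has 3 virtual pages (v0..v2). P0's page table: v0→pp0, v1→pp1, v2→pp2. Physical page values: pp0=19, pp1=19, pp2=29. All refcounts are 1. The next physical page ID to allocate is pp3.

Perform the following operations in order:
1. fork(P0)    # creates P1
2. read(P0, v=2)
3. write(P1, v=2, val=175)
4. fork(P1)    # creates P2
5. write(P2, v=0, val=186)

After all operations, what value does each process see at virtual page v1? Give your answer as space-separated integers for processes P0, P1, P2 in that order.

Op 1: fork(P0) -> P1. 3 ppages; refcounts: pp0:2 pp1:2 pp2:2
Op 2: read(P0, v2) -> 29. No state change.
Op 3: write(P1, v2, 175). refcount(pp2)=2>1 -> COPY to pp3. 4 ppages; refcounts: pp0:2 pp1:2 pp2:1 pp3:1
Op 4: fork(P1) -> P2. 4 ppages; refcounts: pp0:3 pp1:3 pp2:1 pp3:2
Op 5: write(P2, v0, 186). refcount(pp0)=3>1 -> COPY to pp4. 5 ppages; refcounts: pp0:2 pp1:3 pp2:1 pp3:2 pp4:1
P0: v1 -> pp1 = 19
P1: v1 -> pp1 = 19
P2: v1 -> pp1 = 19

Answer: 19 19 19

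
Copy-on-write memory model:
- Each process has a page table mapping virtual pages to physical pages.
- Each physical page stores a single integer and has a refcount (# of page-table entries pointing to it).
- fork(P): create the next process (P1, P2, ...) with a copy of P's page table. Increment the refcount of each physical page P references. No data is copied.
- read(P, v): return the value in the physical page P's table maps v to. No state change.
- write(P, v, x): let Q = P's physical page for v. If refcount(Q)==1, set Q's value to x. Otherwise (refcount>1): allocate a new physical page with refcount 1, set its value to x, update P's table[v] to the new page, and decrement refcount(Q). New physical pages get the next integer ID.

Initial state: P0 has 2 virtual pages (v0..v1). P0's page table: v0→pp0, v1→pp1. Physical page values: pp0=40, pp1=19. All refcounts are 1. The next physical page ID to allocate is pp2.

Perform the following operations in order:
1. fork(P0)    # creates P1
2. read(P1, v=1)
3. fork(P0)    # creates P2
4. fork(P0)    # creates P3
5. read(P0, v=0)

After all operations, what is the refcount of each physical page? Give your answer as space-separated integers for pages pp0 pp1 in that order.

Answer: 4 4

Derivation:
Op 1: fork(P0) -> P1. 2 ppages; refcounts: pp0:2 pp1:2
Op 2: read(P1, v1) -> 19. No state change.
Op 3: fork(P0) -> P2. 2 ppages; refcounts: pp0:3 pp1:3
Op 4: fork(P0) -> P3. 2 ppages; refcounts: pp0:4 pp1:4
Op 5: read(P0, v0) -> 40. No state change.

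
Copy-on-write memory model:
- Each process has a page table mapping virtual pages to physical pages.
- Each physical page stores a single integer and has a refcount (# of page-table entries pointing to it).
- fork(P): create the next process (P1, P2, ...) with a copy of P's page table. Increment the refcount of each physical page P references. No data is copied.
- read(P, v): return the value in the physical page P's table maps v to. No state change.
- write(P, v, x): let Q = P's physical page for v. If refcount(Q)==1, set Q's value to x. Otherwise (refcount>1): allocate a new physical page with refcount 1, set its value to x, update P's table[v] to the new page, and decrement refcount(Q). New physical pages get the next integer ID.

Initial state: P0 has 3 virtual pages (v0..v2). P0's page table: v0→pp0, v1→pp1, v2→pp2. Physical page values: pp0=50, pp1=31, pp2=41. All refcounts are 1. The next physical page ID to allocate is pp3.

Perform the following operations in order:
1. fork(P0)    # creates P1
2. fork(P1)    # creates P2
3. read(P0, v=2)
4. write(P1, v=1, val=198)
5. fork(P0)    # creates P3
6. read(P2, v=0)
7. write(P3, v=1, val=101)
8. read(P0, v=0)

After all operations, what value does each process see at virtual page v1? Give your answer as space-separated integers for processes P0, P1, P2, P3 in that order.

Op 1: fork(P0) -> P1. 3 ppages; refcounts: pp0:2 pp1:2 pp2:2
Op 2: fork(P1) -> P2. 3 ppages; refcounts: pp0:3 pp1:3 pp2:3
Op 3: read(P0, v2) -> 41. No state change.
Op 4: write(P1, v1, 198). refcount(pp1)=3>1 -> COPY to pp3. 4 ppages; refcounts: pp0:3 pp1:2 pp2:3 pp3:1
Op 5: fork(P0) -> P3. 4 ppages; refcounts: pp0:4 pp1:3 pp2:4 pp3:1
Op 6: read(P2, v0) -> 50. No state change.
Op 7: write(P3, v1, 101). refcount(pp1)=3>1 -> COPY to pp4. 5 ppages; refcounts: pp0:4 pp1:2 pp2:4 pp3:1 pp4:1
Op 8: read(P0, v0) -> 50. No state change.
P0: v1 -> pp1 = 31
P1: v1 -> pp3 = 198
P2: v1 -> pp1 = 31
P3: v1 -> pp4 = 101

Answer: 31 198 31 101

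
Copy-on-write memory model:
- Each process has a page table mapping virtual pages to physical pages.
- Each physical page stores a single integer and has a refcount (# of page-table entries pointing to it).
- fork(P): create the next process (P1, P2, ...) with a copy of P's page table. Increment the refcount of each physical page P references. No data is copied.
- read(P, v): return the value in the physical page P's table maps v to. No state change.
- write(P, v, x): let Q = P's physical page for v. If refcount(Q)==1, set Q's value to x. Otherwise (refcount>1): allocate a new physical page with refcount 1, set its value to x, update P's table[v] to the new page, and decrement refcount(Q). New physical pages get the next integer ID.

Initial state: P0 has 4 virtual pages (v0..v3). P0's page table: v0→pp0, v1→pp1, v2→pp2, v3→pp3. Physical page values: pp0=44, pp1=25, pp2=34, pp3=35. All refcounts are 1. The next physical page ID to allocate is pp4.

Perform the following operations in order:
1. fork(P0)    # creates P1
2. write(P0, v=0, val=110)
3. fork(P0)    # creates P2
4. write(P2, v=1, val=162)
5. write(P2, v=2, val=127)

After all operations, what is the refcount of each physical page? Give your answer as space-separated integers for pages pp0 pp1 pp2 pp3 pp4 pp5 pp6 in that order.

Answer: 1 2 2 3 2 1 1

Derivation:
Op 1: fork(P0) -> P1. 4 ppages; refcounts: pp0:2 pp1:2 pp2:2 pp3:2
Op 2: write(P0, v0, 110). refcount(pp0)=2>1 -> COPY to pp4. 5 ppages; refcounts: pp0:1 pp1:2 pp2:2 pp3:2 pp4:1
Op 3: fork(P0) -> P2. 5 ppages; refcounts: pp0:1 pp1:3 pp2:3 pp3:3 pp4:2
Op 4: write(P2, v1, 162). refcount(pp1)=3>1 -> COPY to pp5. 6 ppages; refcounts: pp0:1 pp1:2 pp2:3 pp3:3 pp4:2 pp5:1
Op 5: write(P2, v2, 127). refcount(pp2)=3>1 -> COPY to pp6. 7 ppages; refcounts: pp0:1 pp1:2 pp2:2 pp3:3 pp4:2 pp5:1 pp6:1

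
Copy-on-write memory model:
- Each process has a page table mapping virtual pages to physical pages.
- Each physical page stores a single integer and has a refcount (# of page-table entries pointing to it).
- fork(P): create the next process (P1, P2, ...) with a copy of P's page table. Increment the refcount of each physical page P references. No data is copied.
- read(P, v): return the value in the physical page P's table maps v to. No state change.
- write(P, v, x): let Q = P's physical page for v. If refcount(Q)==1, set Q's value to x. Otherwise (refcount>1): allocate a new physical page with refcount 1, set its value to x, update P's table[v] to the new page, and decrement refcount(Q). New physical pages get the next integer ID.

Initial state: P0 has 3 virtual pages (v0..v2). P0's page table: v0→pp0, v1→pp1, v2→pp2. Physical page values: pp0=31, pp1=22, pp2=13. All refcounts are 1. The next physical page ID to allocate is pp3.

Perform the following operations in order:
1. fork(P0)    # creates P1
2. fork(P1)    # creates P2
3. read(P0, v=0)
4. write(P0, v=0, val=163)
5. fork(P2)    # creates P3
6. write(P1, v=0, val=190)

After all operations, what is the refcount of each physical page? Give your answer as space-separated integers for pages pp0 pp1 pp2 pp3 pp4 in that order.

Answer: 2 4 4 1 1

Derivation:
Op 1: fork(P0) -> P1. 3 ppages; refcounts: pp0:2 pp1:2 pp2:2
Op 2: fork(P1) -> P2. 3 ppages; refcounts: pp0:3 pp1:3 pp2:3
Op 3: read(P0, v0) -> 31. No state change.
Op 4: write(P0, v0, 163). refcount(pp0)=3>1 -> COPY to pp3. 4 ppages; refcounts: pp0:2 pp1:3 pp2:3 pp3:1
Op 5: fork(P2) -> P3. 4 ppages; refcounts: pp0:3 pp1:4 pp2:4 pp3:1
Op 6: write(P1, v0, 190). refcount(pp0)=3>1 -> COPY to pp4. 5 ppages; refcounts: pp0:2 pp1:4 pp2:4 pp3:1 pp4:1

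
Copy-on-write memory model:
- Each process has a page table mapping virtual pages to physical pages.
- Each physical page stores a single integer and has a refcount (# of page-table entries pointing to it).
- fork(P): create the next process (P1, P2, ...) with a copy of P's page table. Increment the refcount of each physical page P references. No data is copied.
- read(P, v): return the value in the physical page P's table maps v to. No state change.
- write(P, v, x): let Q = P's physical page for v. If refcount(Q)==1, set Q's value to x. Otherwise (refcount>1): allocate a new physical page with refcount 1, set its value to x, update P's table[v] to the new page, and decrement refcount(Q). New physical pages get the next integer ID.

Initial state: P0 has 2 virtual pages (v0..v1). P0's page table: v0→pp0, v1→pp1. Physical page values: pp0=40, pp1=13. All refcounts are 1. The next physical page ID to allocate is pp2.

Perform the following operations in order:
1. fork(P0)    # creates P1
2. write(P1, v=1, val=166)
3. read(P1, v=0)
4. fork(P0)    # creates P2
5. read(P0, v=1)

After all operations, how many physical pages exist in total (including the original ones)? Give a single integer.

Op 1: fork(P0) -> P1. 2 ppages; refcounts: pp0:2 pp1:2
Op 2: write(P1, v1, 166). refcount(pp1)=2>1 -> COPY to pp2. 3 ppages; refcounts: pp0:2 pp1:1 pp2:1
Op 3: read(P1, v0) -> 40. No state change.
Op 4: fork(P0) -> P2. 3 ppages; refcounts: pp0:3 pp1:2 pp2:1
Op 5: read(P0, v1) -> 13. No state change.

Answer: 3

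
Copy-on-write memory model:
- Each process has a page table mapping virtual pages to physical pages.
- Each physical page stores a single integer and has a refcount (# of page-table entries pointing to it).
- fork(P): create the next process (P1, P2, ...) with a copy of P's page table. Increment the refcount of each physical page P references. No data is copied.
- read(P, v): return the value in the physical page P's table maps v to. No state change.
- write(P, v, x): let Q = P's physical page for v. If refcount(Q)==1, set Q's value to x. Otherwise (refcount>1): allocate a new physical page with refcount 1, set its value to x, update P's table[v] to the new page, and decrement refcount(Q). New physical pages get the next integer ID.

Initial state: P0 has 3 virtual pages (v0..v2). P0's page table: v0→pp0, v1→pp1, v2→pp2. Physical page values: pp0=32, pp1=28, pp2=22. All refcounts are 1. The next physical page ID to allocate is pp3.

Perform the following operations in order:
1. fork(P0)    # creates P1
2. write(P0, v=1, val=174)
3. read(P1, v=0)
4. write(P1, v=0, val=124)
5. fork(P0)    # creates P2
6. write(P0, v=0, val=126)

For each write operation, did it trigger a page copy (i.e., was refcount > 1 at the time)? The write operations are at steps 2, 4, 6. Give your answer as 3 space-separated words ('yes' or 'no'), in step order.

Op 1: fork(P0) -> P1. 3 ppages; refcounts: pp0:2 pp1:2 pp2:2
Op 2: write(P0, v1, 174). refcount(pp1)=2>1 -> COPY to pp3. 4 ppages; refcounts: pp0:2 pp1:1 pp2:2 pp3:1
Op 3: read(P1, v0) -> 32. No state change.
Op 4: write(P1, v0, 124). refcount(pp0)=2>1 -> COPY to pp4. 5 ppages; refcounts: pp0:1 pp1:1 pp2:2 pp3:1 pp4:1
Op 5: fork(P0) -> P2. 5 ppages; refcounts: pp0:2 pp1:1 pp2:3 pp3:2 pp4:1
Op 6: write(P0, v0, 126). refcount(pp0)=2>1 -> COPY to pp5. 6 ppages; refcounts: pp0:1 pp1:1 pp2:3 pp3:2 pp4:1 pp5:1

yes yes yes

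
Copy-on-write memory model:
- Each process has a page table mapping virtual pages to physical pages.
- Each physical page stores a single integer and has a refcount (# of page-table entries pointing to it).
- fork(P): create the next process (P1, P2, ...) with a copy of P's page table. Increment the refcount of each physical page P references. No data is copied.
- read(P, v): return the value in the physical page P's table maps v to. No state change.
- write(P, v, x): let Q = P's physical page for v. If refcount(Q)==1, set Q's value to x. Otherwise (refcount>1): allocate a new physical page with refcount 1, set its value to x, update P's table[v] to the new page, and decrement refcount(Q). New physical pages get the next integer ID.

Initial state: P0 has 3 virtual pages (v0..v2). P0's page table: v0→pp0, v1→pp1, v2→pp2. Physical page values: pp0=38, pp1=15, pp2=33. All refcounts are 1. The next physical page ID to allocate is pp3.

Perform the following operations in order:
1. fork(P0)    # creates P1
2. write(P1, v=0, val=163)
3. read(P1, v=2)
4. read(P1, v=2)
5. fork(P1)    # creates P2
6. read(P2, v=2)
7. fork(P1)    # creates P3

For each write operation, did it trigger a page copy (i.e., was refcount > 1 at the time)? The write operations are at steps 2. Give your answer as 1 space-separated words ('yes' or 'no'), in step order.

Op 1: fork(P0) -> P1. 3 ppages; refcounts: pp0:2 pp1:2 pp2:2
Op 2: write(P1, v0, 163). refcount(pp0)=2>1 -> COPY to pp3. 4 ppages; refcounts: pp0:1 pp1:2 pp2:2 pp3:1
Op 3: read(P1, v2) -> 33. No state change.
Op 4: read(P1, v2) -> 33. No state change.
Op 5: fork(P1) -> P2. 4 ppages; refcounts: pp0:1 pp1:3 pp2:3 pp3:2
Op 6: read(P2, v2) -> 33. No state change.
Op 7: fork(P1) -> P3. 4 ppages; refcounts: pp0:1 pp1:4 pp2:4 pp3:3

yes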